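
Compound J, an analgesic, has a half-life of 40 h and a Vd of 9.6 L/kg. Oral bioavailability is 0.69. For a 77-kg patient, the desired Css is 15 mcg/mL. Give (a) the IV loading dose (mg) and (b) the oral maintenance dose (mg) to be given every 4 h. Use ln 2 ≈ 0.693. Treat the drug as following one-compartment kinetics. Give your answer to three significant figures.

(a) 11100 mg; (b) 1110 mg

Vd(total) = 77 kg × 9.6 L/kg = 739.2 L
LD = Vd × C = 739.2 × 15 = 11090 mg
CL = 0.693 × Vd / t½ = 0.693 × 739.2 / 40 = 12.81 L/h
D = CL × Css × τ / F = 12.81 × 15 × 4 / 0.69 = 1114 mg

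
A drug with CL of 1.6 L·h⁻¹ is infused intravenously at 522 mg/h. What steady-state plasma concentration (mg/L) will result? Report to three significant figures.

326 mg/L

Css = rate / CL = 522 / 1.600 = 326.3 mg/L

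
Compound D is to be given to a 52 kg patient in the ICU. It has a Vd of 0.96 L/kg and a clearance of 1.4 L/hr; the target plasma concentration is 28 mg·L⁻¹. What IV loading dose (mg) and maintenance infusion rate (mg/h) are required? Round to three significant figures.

(a) 1400 mg; (b) 39.2 mg/h

Vd = 0.96 L/kg × 52 kg = 49.92 L
Loading dose = Vd × C = 49.92 × 28 = 1398 mg
Infusion rate = 1.400 L/h × 28 mg/L = 39.20 mg/h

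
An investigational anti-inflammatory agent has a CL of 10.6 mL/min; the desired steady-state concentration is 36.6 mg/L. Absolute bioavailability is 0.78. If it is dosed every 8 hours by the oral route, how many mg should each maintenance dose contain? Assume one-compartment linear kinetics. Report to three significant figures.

239 mg

Convert clearance: 10.6 mL/min × 60 min/h ÷ 1000 mL/L = 0.6360 L/h
D = CL × Css × τ / F = 0.6360 × 36.6 × 8 / 0.78 = 238.7 mg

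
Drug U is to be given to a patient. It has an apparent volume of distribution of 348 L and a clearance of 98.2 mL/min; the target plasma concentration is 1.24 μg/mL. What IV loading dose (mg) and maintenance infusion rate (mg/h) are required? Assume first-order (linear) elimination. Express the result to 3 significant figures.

LD = Vd · C_target = 348.0 × 1.24 = 431.5 mg
CL = 98.2 mL/min = 98.2 × 0.06 = 5.892 L/h
Maintenance infusion rate = CL × Css = 5.892 × 1.24 = 7.306 mg/h

(a) 432 mg; (b) 7.31 mg/h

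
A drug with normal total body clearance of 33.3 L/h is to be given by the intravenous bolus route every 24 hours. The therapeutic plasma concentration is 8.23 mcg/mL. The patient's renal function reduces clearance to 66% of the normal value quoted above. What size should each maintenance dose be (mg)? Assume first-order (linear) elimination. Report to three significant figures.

4340 mg

Patient clearance = 0.66 × 33.30 = 21.98 L/h
D = CL × Css × τ = 21.98 × 8.23 × 24 = 4341 mg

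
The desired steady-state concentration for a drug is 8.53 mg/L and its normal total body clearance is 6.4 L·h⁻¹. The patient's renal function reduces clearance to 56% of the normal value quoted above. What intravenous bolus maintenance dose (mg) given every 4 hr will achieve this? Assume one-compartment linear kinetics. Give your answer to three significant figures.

122 mg

Patient clearance = 0.56 × 6.400 = 3.584 L/h
At steady state, dose per interval replaces the amount cleared in that interval: D/τ = CL·Css.
D = CL × Css × τ = 3.584 × 8.53 × 4 = 122.3 mg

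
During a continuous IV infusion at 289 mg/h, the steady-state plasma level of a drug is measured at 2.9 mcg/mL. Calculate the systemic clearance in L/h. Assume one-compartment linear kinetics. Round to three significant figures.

At steady state, infusion rate = CL × Css, so CL = rate / Css.
CL = 289 / 2.9 = 99.66 L/h

99.7 L/h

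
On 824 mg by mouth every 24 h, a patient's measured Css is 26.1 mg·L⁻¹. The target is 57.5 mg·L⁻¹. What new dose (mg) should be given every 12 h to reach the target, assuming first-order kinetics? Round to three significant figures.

With linear kinetics, Css is proportional to dose rate (D/τ) at fixed clearance.
D₂ = D₁ × (Css,target / Css,current) × (τ₂/τ₁) = 824 × (57.5/26.1) × (12/24) = 907.7 mg

908 mg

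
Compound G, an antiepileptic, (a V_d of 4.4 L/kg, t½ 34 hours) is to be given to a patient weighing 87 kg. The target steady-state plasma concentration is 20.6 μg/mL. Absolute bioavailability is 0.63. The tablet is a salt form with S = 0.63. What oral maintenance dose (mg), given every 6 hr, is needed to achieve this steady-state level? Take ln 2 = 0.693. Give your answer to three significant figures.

Total Vd = 4.4 × 87 = 382.8 L
CL = 0.693 × Vd / t½ = 0.693 × 382.8 / 34 = 7.802 L/h
D = CL × Css × τ / F / S = 7.802 × 20.6 × 6 / 0.63 / 0.63 = 2430 mg

2430 mg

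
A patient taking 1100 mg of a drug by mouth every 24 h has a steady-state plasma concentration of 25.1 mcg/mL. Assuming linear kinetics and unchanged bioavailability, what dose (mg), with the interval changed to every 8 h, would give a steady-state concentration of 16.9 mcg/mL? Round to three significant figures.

247 mg

With linear kinetics, Css is proportional to dose rate (D/τ) at fixed clearance.
D₂ = D₁ × (Css,target / Css,current) × (τ₂/τ₁) = 1100 × (16.9/25.1) × (8/24) = 246.9 mg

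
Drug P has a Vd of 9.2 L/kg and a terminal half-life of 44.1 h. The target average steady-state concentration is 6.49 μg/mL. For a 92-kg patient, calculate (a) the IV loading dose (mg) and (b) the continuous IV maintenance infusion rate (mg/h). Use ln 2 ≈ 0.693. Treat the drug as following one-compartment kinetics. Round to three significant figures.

(a) 5490 mg; (b) 86.3 mg/h

Vd = 9.2 L/kg × 92 kg = 846.4 L
LD = Vd × C = 846.4 × 6.49 = 5493 mg
CL = 0.693 × Vd / t½ = 0.693 × 846.4 / 44.1 = 13.30 L/h
Infusion rate = CL × Css = 13.30 × 6.49 = 86.32 mg/h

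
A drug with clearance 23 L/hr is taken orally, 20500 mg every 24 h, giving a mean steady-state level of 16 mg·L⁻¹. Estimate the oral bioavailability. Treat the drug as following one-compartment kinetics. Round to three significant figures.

F·D/τ = CL·Css at steady state → F = CL·Css·τ / D.
F = 23 × 16 × 24 / 20500 = 0.431

0.431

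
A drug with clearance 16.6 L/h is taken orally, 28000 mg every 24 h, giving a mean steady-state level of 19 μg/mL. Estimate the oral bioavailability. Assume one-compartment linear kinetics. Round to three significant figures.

0.270

F·D/τ = CL·Css at steady state → F = CL·Css·τ / D.
F = 16.6 × 19 × 24 / 28000 = 0.270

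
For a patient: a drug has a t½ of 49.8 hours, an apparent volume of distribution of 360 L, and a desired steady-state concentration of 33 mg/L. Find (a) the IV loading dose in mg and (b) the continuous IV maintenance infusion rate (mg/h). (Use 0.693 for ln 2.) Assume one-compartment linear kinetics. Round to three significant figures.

(a) 11900 mg; (b) 165 mg/h

LD = Vd × C = 360.0 × 33 = 11880 mg
CL = 0.693 × Vd / t½ = 0.693 × 360.0 / 49.8 = 5.010 L/h
Infusion rate = CL × Css = 5.010 × 33 = 165.3 mg/h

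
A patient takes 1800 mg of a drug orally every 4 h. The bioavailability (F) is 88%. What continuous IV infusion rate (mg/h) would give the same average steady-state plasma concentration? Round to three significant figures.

396 mg/h

Equivalent systemic input: infusion rate = F·D/τ.
Rate = 0.88 × 1800 / 4 = 396.0 mg/h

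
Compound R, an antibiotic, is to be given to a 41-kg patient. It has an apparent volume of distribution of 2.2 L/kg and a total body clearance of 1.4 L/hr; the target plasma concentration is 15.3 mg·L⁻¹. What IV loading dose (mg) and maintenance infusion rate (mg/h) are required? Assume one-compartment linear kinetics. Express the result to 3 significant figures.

(a) 1380 mg; (b) 21.4 mg/h

Vd(total) = 41 kg × 2.2 L/kg = 90.20 L
Loading: fill Vd to C_target → 90.20 L × 15.3 mg/L = 1380 mg
Maintenance infusion rate = CL × Css = 1.400 × 15.3 = 21.42 mg/h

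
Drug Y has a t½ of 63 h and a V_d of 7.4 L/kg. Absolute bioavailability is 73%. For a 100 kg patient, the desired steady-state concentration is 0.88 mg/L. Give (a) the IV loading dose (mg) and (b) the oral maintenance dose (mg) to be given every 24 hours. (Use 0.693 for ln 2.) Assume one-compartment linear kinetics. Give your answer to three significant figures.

(a) 651 mg; (b) 236 mg

Vd = 7.4 L/kg × 100 kg = 740.0 L
LD = Vd × C = 740.0 × 0.88 = 651.2 mg
CL = 0.693 × Vd / t½ = 0.693 × 740.0 / 63 = 8.140 L/h
D = CL × Css × τ / F = 8.140 × 0.88 × 24 / 0.73 = 235.5 mg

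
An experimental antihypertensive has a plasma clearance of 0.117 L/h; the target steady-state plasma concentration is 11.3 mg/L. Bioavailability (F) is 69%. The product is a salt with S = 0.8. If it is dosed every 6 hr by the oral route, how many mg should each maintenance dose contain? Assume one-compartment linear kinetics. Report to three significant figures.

At steady state, dose per interval replaces the amount cleared in that interval: F·S·D/τ = CL·Css.
D = CL × Css × τ / F / S = 0.1170 × 11.3 × 6 / 0.69 / 0.8 = 14.37 mg

14.4 mg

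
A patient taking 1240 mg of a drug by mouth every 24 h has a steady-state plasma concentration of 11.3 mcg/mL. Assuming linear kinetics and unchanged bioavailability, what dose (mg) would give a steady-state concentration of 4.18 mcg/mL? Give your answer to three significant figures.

459 mg

With linear kinetics, Css is proportional to dose rate (D/τ) at fixed clearance.
D₂ = D₁ × (Css,target / Css,current) = 1240 × 4.18/11.3 = 458.7 mg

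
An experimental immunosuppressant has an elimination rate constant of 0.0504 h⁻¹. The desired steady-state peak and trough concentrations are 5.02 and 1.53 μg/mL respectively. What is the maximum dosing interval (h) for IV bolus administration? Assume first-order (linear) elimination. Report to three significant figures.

Between IV bolus doses, concentration decays as C = C₀·e^(−kτ), so C_peak/C_trough = e^(kτ).
τ_max = ln(C_peak/C_trough) / k = ln(5.02/1.53) / 0.05040 = 1.188 / 0.05040 = 23.57 h

23.6 h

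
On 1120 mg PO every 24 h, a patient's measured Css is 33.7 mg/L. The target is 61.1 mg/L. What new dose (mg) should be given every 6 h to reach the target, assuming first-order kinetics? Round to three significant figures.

508 mg

For first-order elimination, Css ∝ F·D/(CL·τ); F and CL are unchanged, so Css ∝ D/τ.
D₂ = D₁ × (Css,target / Css,current) × (τ₂/τ₁) = 1120 × (61.1/33.7) × (6/24) = 507.7 mg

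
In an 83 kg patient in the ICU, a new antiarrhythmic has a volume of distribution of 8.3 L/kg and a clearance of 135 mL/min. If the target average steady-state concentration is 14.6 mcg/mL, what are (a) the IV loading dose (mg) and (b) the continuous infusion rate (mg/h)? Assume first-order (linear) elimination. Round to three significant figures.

(a) 10100 mg; (b) 118 mg/h

Vd = 8.3 L/kg × 83 kg = 688.9 L
LD = Vd · C_target = 688.9 × 14.6 = 10060 mg
CL = 135 mL/min × 60/1000 = 8.100 L/h
Maintenance: replace elimination → rate = CL × Css = 8.100 × 14.6 = 118.3 mg/h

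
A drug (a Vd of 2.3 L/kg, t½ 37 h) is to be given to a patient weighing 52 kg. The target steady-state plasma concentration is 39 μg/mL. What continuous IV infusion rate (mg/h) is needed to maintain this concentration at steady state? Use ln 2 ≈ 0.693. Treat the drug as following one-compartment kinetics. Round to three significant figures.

87.4 mg/h

Total Vd = 2.3 × 52 = 119.6 L
k = 0.693/37 = 0.01873 h⁻¹, so CL = k·Vd = 0.01873 × 119.6 = 2.240 L/h
Infusion rate = CL × Css = 2.240 × 39 = 87.36 mg/h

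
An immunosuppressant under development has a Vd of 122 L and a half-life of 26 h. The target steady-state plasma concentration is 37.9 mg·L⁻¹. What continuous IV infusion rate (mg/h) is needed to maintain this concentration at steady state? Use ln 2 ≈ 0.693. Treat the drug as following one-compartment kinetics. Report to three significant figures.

CL = ln 2 · Vd / t½ = 0.693 × 122.0 / 26 = 3.252 L/h
Infusion rate = CL × Css = 3.252 × 37.9 = 123.3 mg/h

123 mg/h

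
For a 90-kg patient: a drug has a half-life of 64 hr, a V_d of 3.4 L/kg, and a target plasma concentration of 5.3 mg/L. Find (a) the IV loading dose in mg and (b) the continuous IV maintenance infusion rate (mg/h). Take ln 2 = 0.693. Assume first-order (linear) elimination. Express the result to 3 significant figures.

(a) 1620 mg; (b) 17.6 mg/h

Vd = 3.4 L/kg × 90 kg = 306.0 L
LD = Vd × C = 306.0 × 5.3 = 1622 mg
CL = 0.693 × Vd / t½ = 0.693 × 306.0 / 64 = 3.313 L/h
Infusion rate = CL × Css = 3.313 × 5.3 = 17.56 mg/h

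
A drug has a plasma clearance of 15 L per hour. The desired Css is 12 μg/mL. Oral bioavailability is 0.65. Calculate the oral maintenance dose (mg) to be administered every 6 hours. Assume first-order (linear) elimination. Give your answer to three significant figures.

1660 mg

At steady state, dose per interval replaces the amount cleared in that interval: F·D/τ = CL·Css.
D = CL × Css × τ / F = 15.00 × 12 × 6 / 0.65 = 1662 mg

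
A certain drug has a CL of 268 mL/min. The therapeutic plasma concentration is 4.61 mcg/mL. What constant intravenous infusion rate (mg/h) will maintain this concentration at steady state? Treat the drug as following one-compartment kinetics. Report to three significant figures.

Convert clearance: 268 mL/min × 60 min/h ÷ 1000 mL/L = 16.08 L/h
Infusion rate = CL · Css = 16.08 L/h × 4.61 mg/L = 74.13 mg/h

74.1 mg/h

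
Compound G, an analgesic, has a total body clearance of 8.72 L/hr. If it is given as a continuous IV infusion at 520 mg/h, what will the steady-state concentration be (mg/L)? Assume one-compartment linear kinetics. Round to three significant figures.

Css = rate / CL = 520 / 8.720 = 59.63 mg/L

59.6 mg/L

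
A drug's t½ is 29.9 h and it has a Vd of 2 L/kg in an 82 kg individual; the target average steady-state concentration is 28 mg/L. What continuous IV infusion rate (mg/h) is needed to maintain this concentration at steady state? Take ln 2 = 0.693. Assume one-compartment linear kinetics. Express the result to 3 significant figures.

106 mg/h

Vd = 2 L/kg × 82 kg = 164.0 L
CL = 0.693 × Vd / t½ = 0.693 × 164.0 / 29.9 = 3.801 L/h
Infusion rate = CL × Css = 3.801 × 28 = 106.4 mg/h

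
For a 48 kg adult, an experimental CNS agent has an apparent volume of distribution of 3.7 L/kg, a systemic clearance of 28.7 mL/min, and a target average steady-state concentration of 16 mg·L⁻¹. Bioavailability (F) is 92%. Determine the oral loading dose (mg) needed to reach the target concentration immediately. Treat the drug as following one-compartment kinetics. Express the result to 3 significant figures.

Vd(total) = 48 kg × 3.7 L/kg = 177.6 L
LD is governed by Vd — clearance does not enter the loading-dose calculation.
LD = Vd × C / F = 177.6 × 16.00 / 0.92 = 3089 mg

3090 mg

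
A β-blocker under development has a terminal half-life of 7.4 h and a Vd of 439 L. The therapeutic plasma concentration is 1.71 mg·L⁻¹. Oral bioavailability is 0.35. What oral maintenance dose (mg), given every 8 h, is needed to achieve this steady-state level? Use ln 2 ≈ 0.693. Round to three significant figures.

1610 mg

CL = ln 2 · Vd / t½ = 0.693 × 439.0 / 7.4 = 41.11 L/h
D = CL × Css × τ / F = 41.11 × 1.71 × 8 / 0.35 = 1607 mg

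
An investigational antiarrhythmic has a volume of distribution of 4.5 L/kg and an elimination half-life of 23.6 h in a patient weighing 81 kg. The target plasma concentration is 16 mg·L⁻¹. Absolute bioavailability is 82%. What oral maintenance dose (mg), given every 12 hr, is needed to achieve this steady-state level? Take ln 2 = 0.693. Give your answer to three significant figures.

Total Vd = 4.5 × 81 = 364.5 L
k = 0.693/23.6 = 0.02936 h⁻¹, so CL = k·Vd = 0.02936 × 364.5 = 10.70 L/h
D = CL × Css × τ / F = 10.70 × 16 × 12 / 0.82 = 2505 mg

2510 mg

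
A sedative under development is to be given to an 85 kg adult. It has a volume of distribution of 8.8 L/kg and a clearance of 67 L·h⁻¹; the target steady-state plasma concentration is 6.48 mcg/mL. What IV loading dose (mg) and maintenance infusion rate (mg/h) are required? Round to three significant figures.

(a) 4850 mg; (b) 434 mg/h

Total Vd = 8.8 × 85 = 748.0 L
Loading: fill Vd to C_target → 748.0 L × 6.48 mg/L = 4847 mg
Maintenance: replace elimination → rate = CL × Css = 67.00 × 6.48 = 434.2 mg/h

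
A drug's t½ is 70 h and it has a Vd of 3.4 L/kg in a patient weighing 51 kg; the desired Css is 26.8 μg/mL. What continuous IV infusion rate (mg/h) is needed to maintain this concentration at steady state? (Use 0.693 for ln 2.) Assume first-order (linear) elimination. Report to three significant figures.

Vd(total) = 51 kg × 3.4 L/kg = 173.4 L
CL = ln 2 · Vd / t½ = 0.693 × 173.4 / 70 = 1.717 L/h
Infusion rate = CL × Css = 1.717 × 26.8 = 46.02 mg/h

46.0 mg/h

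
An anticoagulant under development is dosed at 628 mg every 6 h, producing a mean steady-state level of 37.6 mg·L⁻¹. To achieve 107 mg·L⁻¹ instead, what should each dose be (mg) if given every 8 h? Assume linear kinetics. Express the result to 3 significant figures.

2380 mg

With linear kinetics, Css is proportional to dose rate (D/τ) at fixed clearance.
D₂ = D₁ × (Css,target / Css,current) × (τ₂/τ₁) = 628 × (107/37.6) × (8/6) = 2383 mg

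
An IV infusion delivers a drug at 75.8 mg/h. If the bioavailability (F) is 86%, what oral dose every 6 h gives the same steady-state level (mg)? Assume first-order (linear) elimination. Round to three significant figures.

529 mg

To maintain the same Css, the systemic dosing rate must be unchanged: F·D/τ = infusion rate.
D = rate × τ / F = 75.8 × 6 / 0.86 = 528.8 mg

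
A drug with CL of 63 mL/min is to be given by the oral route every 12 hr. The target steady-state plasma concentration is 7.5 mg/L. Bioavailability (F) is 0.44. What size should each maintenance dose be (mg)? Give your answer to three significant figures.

773 mg

CL = 63 mL/min × 60/1000 = 3.780 L/h
D = CL × Css × τ / F = 3.780 × 7.5 × 12 / 0.44 = 773.2 mg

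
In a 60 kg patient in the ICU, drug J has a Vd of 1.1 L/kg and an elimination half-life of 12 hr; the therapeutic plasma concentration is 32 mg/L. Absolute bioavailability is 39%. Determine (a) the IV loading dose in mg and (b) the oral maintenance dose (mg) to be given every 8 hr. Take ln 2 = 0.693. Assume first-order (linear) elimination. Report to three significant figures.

(a) 2110 mg; (b) 2500 mg

Vd = 1.1 L/kg × 60 kg = 66.00 L
LD = Vd × C = 66.00 × 32 = 2112 mg
CL = 0.693 × Vd / t½ = 0.693 × 66.00 / 12 = 3.812 L/h
D = CL × Css × τ / F = 3.812 × 32 × 8 / 0.39 = 2502 mg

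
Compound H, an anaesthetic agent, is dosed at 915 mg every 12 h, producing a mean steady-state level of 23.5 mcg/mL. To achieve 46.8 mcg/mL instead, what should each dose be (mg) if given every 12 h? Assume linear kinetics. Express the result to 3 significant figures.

For first-order elimination, Css ∝ F·D/(CL·τ); F and CL are unchanged, so Css ∝ D/τ.
D₂ = D₁ × (Css,target / Css,current) = 915 × 46.8/23.5 = 1822 mg

1820 mg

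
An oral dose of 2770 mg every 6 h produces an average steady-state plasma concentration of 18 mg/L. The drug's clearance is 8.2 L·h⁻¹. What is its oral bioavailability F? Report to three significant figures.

0.320

F·D/τ = CL·Css at steady state → F = CL·Css·τ / D.
F = 8.2 × 18 × 6 / 2770 = 0.320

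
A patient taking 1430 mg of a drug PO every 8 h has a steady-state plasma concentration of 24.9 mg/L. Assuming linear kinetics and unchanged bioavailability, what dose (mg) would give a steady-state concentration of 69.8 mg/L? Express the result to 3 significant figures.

4010 mg

For first-order elimination, Css ∝ F·D/(CL·τ); F and CL are unchanged, so Css ∝ D/τ.
D₂ = D₁ × (Css,target / Css,current) = 1430 × 69.8/24.9 = 4009 mg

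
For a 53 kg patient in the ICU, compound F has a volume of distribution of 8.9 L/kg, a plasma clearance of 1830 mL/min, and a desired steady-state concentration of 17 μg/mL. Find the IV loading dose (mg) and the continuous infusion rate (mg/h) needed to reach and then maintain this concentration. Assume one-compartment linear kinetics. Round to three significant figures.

Vd(total) = 53 kg × 8.9 L/kg = 471.7 L
LD = Vd · C_target = 471.7 × 17 = 8019 mg
Convert clearance: 1830 mL/min × 60 min/h ÷ 1000 mL/L = 109.8 L/h
Maintenance: replace elimination → rate = CL × Css = 109.8 × 17 = 1867 mg/h

(a) 8020 mg; (b) 1870 mg/h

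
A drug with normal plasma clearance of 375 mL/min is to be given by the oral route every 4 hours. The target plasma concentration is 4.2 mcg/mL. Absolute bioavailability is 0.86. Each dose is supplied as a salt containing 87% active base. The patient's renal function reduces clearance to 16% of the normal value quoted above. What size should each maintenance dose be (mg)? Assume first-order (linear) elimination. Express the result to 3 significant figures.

CL = 375 mL/min = 375 × 0.06 = 22.50 L/h
Patient clearance = 0.16 × 22.50 = 3.600 L/h
D = CL × Css × τ / F / S = 3.600 × 4.2 × 4 / 0.86 / 0.87 = 80.83 mg

80.8 mg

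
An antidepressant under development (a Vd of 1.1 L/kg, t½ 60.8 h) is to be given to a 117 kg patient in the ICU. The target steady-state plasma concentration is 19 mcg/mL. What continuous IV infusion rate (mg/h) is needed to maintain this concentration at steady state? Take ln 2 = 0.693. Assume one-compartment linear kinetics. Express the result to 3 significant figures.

Vd = 1.1 L/kg × 117 kg = 128.7 L
CL = 0.693 × Vd / t½ = 0.693 × 128.7 / 60.8 = 1.467 L/h
Infusion rate = CL × Css = 1.467 × 19 = 27.87 mg/h

27.9 mg/h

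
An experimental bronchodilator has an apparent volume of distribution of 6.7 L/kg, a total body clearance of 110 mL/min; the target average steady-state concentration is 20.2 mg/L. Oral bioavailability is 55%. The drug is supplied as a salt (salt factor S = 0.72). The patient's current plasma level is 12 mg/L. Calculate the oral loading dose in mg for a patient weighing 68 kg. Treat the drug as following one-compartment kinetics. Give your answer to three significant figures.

9430 mg

Vd = 6.7 L/kg × 68 kg = 455.6 L
Concentration deficit ΔC = 20.2 − 12 = 8.200 mg/L
LD = Vd × ΔC / F / S = 455.6 × 8.200 / 0.55 / 0.72 = 9434 mg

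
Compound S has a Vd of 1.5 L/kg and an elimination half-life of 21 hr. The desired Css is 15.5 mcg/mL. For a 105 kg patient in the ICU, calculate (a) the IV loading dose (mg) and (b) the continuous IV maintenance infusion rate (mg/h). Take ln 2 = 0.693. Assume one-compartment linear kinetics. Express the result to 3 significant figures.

Vd = 1.5 L/kg × 105 kg = 157.5 L
LD = Vd × C = 157.5 × 15.5 = 2441 mg
CL = 0.693 × Vd / t½ = 0.693 × 157.5 / 21 = 5.198 L/h
Infusion rate = CL × Css = 5.198 × 15.5 = 80.57 mg/h

(a) 2440 mg; (b) 80.6 mg/h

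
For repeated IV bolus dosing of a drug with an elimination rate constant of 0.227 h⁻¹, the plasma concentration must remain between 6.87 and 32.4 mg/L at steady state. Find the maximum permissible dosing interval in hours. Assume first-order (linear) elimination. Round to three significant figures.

Between IV bolus doses, concentration decays as C = C₀·e^(−kτ), so C_peak/C_trough = e^(kτ).
τ_max = ln(C_peak/C_trough) / k = ln(32.4/6.87) / 0.2270 = 1.551 / 0.2270 = 6.833 h

6.83 h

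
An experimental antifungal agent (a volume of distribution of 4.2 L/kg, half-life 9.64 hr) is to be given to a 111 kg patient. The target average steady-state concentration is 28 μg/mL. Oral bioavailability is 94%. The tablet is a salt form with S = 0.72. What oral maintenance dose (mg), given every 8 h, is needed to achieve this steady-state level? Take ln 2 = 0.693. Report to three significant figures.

Vd = 4.2 L/kg × 111 kg = 466.2 L
CL = 0.693 × Vd / t½ = 0.693 × 466.2 / 9.64 = 33.51 L/h
D = CL × Css × τ / F / S = 33.51 × 28 × 8 / 0.94 / 0.72 = 11090 mg

11100 mg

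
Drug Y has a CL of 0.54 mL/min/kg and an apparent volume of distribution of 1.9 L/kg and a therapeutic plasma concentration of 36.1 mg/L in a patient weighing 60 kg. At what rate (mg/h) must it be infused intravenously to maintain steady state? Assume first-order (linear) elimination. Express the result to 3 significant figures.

CL = 0.54 mL/min/kg × 60 kg = 32.40 mL/min = 32.40 × 60/1000 = 1.944 L/h
Vd does not affect the maintenance rate; only clearance governs steady-state input.
Rate = CL × Css = 1.944 × 36.1 = 70.18 mg/h

70.2 mg/h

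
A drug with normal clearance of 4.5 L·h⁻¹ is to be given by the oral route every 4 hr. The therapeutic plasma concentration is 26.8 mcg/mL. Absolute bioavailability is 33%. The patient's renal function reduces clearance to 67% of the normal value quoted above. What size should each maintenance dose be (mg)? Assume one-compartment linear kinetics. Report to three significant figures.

979 mg

Patient clearance = 0.67 × 4.500 = 3.015 L/h
D = CL × Css × τ / F = 3.015 × 26.8 × 4 / 0.33 = 979.4 mg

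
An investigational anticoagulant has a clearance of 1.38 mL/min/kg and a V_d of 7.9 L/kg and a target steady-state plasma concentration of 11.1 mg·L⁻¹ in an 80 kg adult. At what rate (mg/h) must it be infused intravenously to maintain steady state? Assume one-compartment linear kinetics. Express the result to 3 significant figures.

73.5 mg/h

CL = 1.38 mL/min/kg × 80 kg = 110.4 mL/min = 110.4 × 60/1000 = 6.624 L/h
Infusion rate = CL · Css = 6.624 L/h × 11.1 mg/L = 73.53 mg/h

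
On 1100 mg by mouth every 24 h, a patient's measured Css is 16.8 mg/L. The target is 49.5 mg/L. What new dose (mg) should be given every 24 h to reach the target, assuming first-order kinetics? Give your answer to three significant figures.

For first-order elimination, Css ∝ F·D/(CL·τ); F and CL are unchanged, so Css ∝ D/τ.
D₂ = D₁ × (Css,target / Css,current) = 1100 × 49.5/16.8 = 3241 mg

3240 mg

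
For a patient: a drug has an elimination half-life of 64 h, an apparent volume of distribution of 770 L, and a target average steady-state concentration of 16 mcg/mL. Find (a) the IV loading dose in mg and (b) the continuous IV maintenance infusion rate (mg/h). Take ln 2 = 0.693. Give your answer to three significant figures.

(a) 12300 mg; (b) 133 mg/h

LD = Vd × C = 770.0 × 16 = 12320 mg
CL = 0.693 × Vd / t½ = 0.693 × 770.0 / 64 = 8.338 L/h
Infusion rate = CL × Css = 8.338 × 16 = 133.4 mg/h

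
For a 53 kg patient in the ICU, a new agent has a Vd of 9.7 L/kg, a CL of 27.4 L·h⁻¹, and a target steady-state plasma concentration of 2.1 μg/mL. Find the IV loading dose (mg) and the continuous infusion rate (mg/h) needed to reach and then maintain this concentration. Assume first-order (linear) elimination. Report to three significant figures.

Vd(total) = 53 kg × 9.7 L/kg = 514.1 L
Loading: fill Vd to C_target → 514.1 L × 2.1 mg/L = 1080 mg
Maintenance: replace elimination → rate = CL × Css = 27.40 × 2.1 = 57.54 mg/h

(a) 1080 mg; (b) 57.5 mg/h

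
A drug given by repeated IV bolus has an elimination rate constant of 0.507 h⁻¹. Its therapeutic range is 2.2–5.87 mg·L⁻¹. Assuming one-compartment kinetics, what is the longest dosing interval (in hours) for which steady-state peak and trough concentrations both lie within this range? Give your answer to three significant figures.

Between IV bolus doses, concentration decays as C = C₀·e^(−kτ), so C_peak/C_trough = e^(kτ).
τ_max = ln(C_peak/C_trough) / k = ln(5.87/2.2) / 0.5070 = 0.9814 / 0.5070 = 1.936 h

1.94 h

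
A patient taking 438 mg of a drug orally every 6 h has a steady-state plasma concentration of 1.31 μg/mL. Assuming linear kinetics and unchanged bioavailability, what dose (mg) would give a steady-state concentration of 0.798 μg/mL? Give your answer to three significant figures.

267 mg

For first-order elimination, Css ∝ F·D/(CL·τ); F and CL are unchanged, so Css ∝ D/τ.
D₂ = D₁ × (Css,target / Css,current) = 438 × 0.798/1.31 = 266.8 mg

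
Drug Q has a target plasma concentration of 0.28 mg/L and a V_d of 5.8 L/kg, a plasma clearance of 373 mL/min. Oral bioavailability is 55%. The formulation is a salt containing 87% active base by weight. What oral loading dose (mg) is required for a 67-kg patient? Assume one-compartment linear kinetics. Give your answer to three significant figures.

227 mg

Vd(total) = 67 kg × 5.8 L/kg = 388.6 L
The loading dose fills Vd to the target concentration.
LD = Vd × C / F / S = 388.6 × 0.2800 / 0.55 / 0.87 = 227.4 mg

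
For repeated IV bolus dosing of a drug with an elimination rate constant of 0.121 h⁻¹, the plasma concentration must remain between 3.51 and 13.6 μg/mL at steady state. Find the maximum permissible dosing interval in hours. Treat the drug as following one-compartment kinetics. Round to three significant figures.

11.2 h

Between IV bolus doses, concentration decays as C = C₀·e^(−kτ), so C_peak/C_trough = e^(kτ).
τ_max = ln(C_peak/C_trough) / k = ln(13.6/3.51) / 0.1210 = 1.354 / 0.1210 = 11.19 h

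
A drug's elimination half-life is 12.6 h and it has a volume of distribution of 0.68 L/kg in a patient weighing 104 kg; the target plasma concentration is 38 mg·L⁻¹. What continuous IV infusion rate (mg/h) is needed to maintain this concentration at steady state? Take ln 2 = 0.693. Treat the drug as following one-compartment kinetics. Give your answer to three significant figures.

148 mg/h

Vd(total) = 104 kg × 0.68 L/kg = 70.72 L
CL = ln 2 · Vd / t½ = 0.693 × 70.72 / 12.6 = 3.890 L/h
Infusion rate = CL × Css = 3.890 × 38 = 147.8 mg/h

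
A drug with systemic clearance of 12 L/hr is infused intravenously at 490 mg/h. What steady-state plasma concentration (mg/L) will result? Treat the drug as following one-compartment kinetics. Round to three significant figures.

40.8 mg/L

Css = rate / CL = 490 / 12.00 = 40.83 mg/L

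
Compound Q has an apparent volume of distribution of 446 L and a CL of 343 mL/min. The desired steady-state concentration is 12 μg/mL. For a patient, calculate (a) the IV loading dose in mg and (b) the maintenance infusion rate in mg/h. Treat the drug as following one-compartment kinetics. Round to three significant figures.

(a) 5350 mg; (b) 247 mg/h

LD = Vd · C_target = 446.0 × 12 = 5352 mg
Convert clearance: 343 mL/min × 60 min/h ÷ 1000 mL/L = 20.58 L/h
Maintenance infusion rate = CL × Css = 20.58 × 12 = 247.0 mg/h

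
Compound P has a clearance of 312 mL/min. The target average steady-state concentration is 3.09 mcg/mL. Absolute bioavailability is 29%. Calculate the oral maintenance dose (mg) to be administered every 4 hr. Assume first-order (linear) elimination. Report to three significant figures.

798 mg

Convert clearance: 312 mL/min × 60 min/h ÷ 1000 mL/L = 18.72 L/h
D = CL × Css × τ / F = 18.72 × 3.09 × 4 / 0.29 = 797.9 mg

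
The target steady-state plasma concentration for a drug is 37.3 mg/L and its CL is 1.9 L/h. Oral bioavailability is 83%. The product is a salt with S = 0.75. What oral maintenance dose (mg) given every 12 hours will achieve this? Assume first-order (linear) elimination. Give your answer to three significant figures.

D = CL × Css × τ / F / S = 1.900 × 37.3 × 12 / 0.83 / 0.75 = 1366 mg

1370 mg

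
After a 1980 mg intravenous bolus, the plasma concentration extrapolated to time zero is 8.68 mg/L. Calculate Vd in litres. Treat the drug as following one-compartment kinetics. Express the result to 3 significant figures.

228 L

Immediately after an IV bolus, C₀ = Dose / Vd, so Vd = Dose / C₀.
Vd = 1980 / 8.68 = 228.1 L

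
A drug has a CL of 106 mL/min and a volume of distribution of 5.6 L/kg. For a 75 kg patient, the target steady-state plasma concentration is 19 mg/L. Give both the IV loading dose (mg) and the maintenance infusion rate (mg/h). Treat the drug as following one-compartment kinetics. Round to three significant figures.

(a) 7980 mg; (b) 121 mg/h

Vd = 5.6 L/kg × 75 kg = 420.0 L
LD = Vd · C_target = 420.0 × 19 = 7980 mg
Convert clearance: 106 mL/min × 60 min/h ÷ 1000 mL/L = 6.360 L/h
Maintenance infusion rate = CL × Css = 6.360 × 19 = 120.8 mg/h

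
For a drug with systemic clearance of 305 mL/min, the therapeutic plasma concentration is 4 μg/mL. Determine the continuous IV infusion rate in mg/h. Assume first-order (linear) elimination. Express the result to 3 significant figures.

Convert clearance: 305 mL/min × 60 min/h ÷ 1000 mL/L = 18.30 L/h
Rate = CL × Css = 18.30 × 4 = 73.20 mg/h

73.2 mg/h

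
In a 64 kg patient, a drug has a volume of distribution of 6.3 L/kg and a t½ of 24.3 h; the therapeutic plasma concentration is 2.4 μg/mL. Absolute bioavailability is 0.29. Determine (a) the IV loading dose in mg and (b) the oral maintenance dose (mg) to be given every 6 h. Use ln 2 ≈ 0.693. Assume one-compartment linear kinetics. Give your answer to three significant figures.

Vd = 6.3 L/kg × 64 kg = 403.2 L
LD = Vd × C = 403.2 × 2.4 = 967.7 mg
CL = 0.693 × Vd / t½ = 0.693 × 403.2 / 24.3 = 11.50 L/h
D = CL × Css × τ / F = 11.50 × 2.4 × 6 / 0.29 = 571.0 mg

(a) 968 mg; (b) 571 mg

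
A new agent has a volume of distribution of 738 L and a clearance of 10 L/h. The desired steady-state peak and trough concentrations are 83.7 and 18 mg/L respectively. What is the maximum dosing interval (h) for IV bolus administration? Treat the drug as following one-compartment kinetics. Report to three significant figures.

k = CL / Vd = 10.00 / 738.0 = 0.01355 h⁻¹
Between IV bolus doses, concentration decays as C = C₀·e^(−kτ), so C_peak/C_trough = e^(kτ).
τ_max = ln(C_peak/C_trough) / k = ln(83.7/18) / 0.01355 = 1.537 / 0.01355 = 113.4 h

113 h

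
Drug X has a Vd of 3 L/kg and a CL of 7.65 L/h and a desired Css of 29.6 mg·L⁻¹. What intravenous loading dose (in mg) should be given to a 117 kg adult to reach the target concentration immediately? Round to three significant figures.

Vd(total) = 117 kg × 3 L/kg = 351.0 L
LD = Vd × C = 351.0 × 29.60 = 10390 mg

10400 mg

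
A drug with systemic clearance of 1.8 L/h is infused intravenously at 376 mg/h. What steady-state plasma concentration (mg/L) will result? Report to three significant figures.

Css = rate / CL = 376 / 1.800 = 208.9 mg/L

209 mg/L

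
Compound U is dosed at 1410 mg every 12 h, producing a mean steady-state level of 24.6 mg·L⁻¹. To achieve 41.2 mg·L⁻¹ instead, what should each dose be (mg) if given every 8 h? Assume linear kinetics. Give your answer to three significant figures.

1570 mg

With linear kinetics, Css is proportional to dose rate (D/τ) at fixed clearance.
D₂ = D₁ × (Css,target / Css,current) × (τ₂/τ₁) = 1410 × (41.2/24.6) × (8/12) = 1574 mg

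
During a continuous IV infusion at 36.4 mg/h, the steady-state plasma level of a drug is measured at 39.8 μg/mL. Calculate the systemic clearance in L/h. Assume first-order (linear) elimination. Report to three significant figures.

At steady state, infusion rate = CL × Css, so CL = rate / Css.
CL = 36.4 / 39.8 = 0.9146 L/h

0.915 L/h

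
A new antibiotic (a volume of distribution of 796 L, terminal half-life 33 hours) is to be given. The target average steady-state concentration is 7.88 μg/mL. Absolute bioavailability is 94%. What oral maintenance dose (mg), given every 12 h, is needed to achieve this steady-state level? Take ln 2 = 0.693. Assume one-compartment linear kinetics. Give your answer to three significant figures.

k = 0.693/33 = 0.02100 h⁻¹, so CL = k·Vd = 0.02100 × 796.0 = 16.72 L/h
D = CL × Css × τ / F = 16.72 × 7.88 × 12 / 0.94 = 1682 mg

1680 mg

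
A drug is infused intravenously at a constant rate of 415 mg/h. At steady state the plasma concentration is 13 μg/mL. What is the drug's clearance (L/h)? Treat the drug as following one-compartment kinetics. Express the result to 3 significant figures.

At steady state, infusion rate = CL × Css, so CL = rate / Css.
CL = 415 / 13 = 31.92 L/h

31.9 L/h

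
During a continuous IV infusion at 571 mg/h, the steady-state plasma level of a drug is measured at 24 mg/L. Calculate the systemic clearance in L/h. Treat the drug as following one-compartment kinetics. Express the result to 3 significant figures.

At steady state, infusion rate = CL × Css, so CL = rate / Css.
CL = 571 / 24 = 23.79 L/h

23.8 L/h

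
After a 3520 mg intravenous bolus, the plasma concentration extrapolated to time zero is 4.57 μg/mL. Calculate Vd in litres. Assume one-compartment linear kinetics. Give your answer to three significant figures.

770 L

Immediately after an IV bolus, C₀ = Dose / Vd, so Vd = Dose / C₀.
Vd = 3520 / 4.57 = 770.2 L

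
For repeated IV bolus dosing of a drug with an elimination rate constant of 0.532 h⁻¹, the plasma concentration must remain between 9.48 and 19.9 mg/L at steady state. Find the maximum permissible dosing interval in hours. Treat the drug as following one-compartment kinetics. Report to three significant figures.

1.39 h

Between IV bolus doses, concentration decays as C = C₀·e^(−kτ), so C_peak/C_trough = e^(kτ).
τ_max = ln(C_peak/C_trough) / k = ln(19.9/9.48) / 0.5320 = 0.7415 / 0.5320 = 1.394 h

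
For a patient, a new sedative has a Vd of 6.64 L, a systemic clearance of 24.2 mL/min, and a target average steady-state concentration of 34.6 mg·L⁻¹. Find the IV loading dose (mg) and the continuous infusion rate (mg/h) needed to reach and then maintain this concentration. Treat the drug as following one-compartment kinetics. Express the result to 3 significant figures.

Loading: fill Vd to C_target → 6.640 L × 34.6 mg/L = 229.7 mg
CL = 24.2 mL/min = 24.2 × 0.06 = 1.452 L/h
Maintenance: replace elimination → rate = CL × Css = 1.452 × 34.6 = 50.24 mg/h

(a) 230 mg; (b) 50.2 mg/h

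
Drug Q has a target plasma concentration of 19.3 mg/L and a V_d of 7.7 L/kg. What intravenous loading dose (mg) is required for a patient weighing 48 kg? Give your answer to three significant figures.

Vd = 7.7 L/kg × 48 kg = 369.6 L
LD = Vd × C = 369.6 × 19.30 = 7133 mg

7130 mg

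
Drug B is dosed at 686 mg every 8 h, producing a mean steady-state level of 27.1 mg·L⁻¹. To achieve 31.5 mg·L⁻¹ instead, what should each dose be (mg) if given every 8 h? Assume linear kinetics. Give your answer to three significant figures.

For first-order elimination, Css ∝ F·D/(CL·τ); F and CL are unchanged, so Css ∝ D/τ.
D₂ = D₁ × (Css,target / Css,current) = 686 × 31.5/27.1 = 797.4 mg

797 mg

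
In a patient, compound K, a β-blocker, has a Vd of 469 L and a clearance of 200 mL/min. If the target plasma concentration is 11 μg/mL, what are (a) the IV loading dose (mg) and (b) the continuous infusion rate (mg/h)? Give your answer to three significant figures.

Loading: fill Vd to C_target → 469.0 L × 11 mg/L = 5159 mg
CL = 200 mL/min = 200 × 0.06 = 12.00 L/h
Maintenance: replace elimination → rate = CL × Css = 12.00 × 11 = 132.0 mg/h

(a) 5160 mg; (b) 132 mg/h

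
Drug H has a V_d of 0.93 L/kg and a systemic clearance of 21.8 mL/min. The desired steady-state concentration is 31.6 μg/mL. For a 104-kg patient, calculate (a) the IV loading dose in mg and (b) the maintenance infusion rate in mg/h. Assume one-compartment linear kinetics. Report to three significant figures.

(a) 3060 mg; (b) 41.3 mg/h

Vd(total) = 104 kg × 0.93 L/kg = 96.72 L
Loading: fill Vd to C_target → 96.72 L × 31.6 mg/L = 3056 mg
CL = 21.8 mL/min × 60/1000 = 1.308 L/h
Maintenance: replace elimination → rate = CL × Css = 1.308 × 31.6 = 41.33 mg/h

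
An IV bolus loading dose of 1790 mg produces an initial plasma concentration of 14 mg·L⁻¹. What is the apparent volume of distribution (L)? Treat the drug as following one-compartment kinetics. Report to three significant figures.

128 L

Immediately after an IV bolus, C₀ = Dose / Vd, so Vd = Dose / C₀.
Vd = 1790 / 14 = 127.9 L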